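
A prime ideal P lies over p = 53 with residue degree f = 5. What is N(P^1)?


N(P^a) = p^(a*f)
= 53^(1*5)
= 53^5
= 418195493

418195493


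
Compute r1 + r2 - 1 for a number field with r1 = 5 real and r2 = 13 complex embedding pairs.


By Dirichlet's unit theorem:
rank = r1 + r2 - 1
= 5 + 13 - 1
= 17

17


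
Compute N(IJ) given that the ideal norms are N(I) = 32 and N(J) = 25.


N(IJ) = N(I) * N(J)
= 32 * 25
= 800

800


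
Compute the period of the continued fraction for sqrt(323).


Run the CF algorithm for sqrt(323).
a_0 = floor(sqrt(323)) = 17; set m_0=0, q_0=1.
Recurrence: m' = q*a - m,  q' = (d - m'^2)/q,  a' = floor((a_0 + m')/q').
  step 1: m=17, q=34, a=1
  step 2: m=17, q=1, a=34
a_2 = 2*a_0 = 34, so the period closes here.
sqrt(323) = [17; 1, 34]
Period length = 2

2


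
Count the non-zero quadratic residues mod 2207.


For prime p, the number of non-zero quadratic residues is (p-1)/2.
= (2207-1)/2
= 1103

1103


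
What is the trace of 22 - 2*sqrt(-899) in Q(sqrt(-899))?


Tr(a + b*sqrt(d)) = (a + b*sqrt(d)) + (a - b*sqrt(d)) = 2a
= 2 * (22)
= 44

44


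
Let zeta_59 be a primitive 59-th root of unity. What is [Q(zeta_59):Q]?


The degree equals Euler's totient phi(59).
59 = 59
phi(59) = 58

58


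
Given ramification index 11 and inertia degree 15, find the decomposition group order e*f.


|D_P| = e * f
= 11 * 15
= 165

165


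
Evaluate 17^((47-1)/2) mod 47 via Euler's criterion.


p = 47 is prime and the exponent is (p-1)/2 = 23, so by Euler's criterion 17^23 = (17/47) = +1 or -1 mod 47.
Compute by square-and-multiply:
  23 = 16 + 4 + 2 + 1 (binary 10111)
  Repeated squaring mod 47: 17^1 = 17, 17^2 = 7, 17^4 = 2, 17^8 = 4, 17^16 = 16
  17^23 = 17^16 * 17^4 * 17^2 * 17^1 = 16 * 2 * 7 * 17 mod 47
    16 * 2 = 32 = 32 mod 47
    32 * 7 = 224 = 36 mod 47
    36 * 17 = 612 = 1 mod 47
  17^23 = 1 mod 47
Result 1: 17 is a quadratic residue mod 47.
17^23 mod 47 = 1

1


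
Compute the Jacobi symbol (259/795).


Compute (259/795) via quadratic reciprocity:
  reciprocity: (259/795) -> -(795/259)
  reduce: (18/259)
  pull out 2: (2/259) = -1  (since 259 mod 8 = 3)
  reciprocity: (9/259) -> +(259/9)
  reduce: (7/9)
  reciprocity: (7/9) -> +(9/7)
  reduce: (2/7)
  pull out 2: (2/7) = +1  (since 7 mod 8 = 7)
  (1/7) = 1
Product of signs = 1

1


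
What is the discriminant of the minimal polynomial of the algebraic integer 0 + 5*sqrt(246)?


The element 0 + 5*sqrt(246) has minimal polynomial:
x^2 + 0*x - 6150
Discriminant = (0)^2 - 4*(-6150)
= 0 + 24600
= 24600

24600


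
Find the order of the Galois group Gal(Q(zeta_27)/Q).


|Gal(Q(zeta_27)/Q)| = phi(27)
= 18

18


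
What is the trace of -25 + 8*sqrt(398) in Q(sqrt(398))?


Tr(a + b*sqrt(d)) = (a + b*sqrt(d)) + (a - b*sqrt(d)) = 2a
= 2 * (-25)
= -50

-50


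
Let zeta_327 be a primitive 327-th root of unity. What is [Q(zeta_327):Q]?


The degree equals Euler's totient phi(327).
327 = 3 * 109
phi(327) = 216

216


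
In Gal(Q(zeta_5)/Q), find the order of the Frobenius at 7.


The Frobenius at p in Gal(Q(zeta_n)/Q) = (Z/nZ)* is the class of p, so its order is ord_5(7), the smallest k >= 1 with 7^k = 1 mod 5.
n = 5 = 5, phi(5) = 4; the order divides phi(n).
Divisors of 4: 1, 2, 4
Repeated squaring mod 5: 7^1 = 2, 7^2 = 4, 7^4 = 1
Test divisors in increasing order:
  k=1: 7^1 = 2 mod 5
  k=2: 7^2 = 4 mod 5
  k=4: 7^4 = 1 mod 5  <- first divisor giving 1
Order = 4

4


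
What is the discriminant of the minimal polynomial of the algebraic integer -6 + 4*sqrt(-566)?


The element -6 + 4*sqrt(-566) has minimal polynomial:
x^2 + 12*x + 9092
Discriminant = (12)^2 - 4*(9092)
= 144 - 36368
= -36224

-36224


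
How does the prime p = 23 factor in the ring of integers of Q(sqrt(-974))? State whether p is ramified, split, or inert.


K = Q(sqrt(-974)). Since d mod 4 = 2, disc(K) = -3896.
Check p | disc: -3896 mod 23 = 14.
p does not divide disc. Compute Legendre symbol (d/p):
15^((23-1)/2) mod 23 = -1
(d/p) = -1, so p is inert: (p) stays prime with e=1, f=2, g=1.
Therefore p is inert.

inert


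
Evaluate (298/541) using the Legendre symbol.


p = 541 is prime, so compute (298/541) with the reciprocity algorithm (Jacobi-symbol steps: pull out 2s via (2/n), flip via reciprocity, reduce):
  pull out 2: (2/541) = -1  (since 541 mod 8 = 5)
  reciprocity: (149/541) -> +(541/149)
  reduce: (94/149)
  pull out 2: (2/149) = -1  (since 149 mod 8 = 5)
  reciprocity: (47/149) -> +(149/47)
  reduce: (8/47)
  pull out 2: (2/47) = +1  (since 47 mod 8 = 7)
  pull out 2: (2/47) = +1  (since 47 mod 8 = 7)
  pull out 2: (2/47) = +1  (since 47 mod 8 = 7)
  (1/47) = 1
Product of signs = 1
(298/541) = 1

1


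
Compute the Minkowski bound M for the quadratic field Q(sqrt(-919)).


d = -919, d mod 4 = 1, so disc(K) = d = -919; |disc(K)| = 919
Imaginary quadratic field, so n = 2, s = r2 = 1, r1 = 0
M = (n!/n^n) * (4/pi)^s * sqrt(|disc(K)|) = (2!/2^2) * (4/pi)^1 * sqrt(919)
= 0.5 * 1.273240 * 30.315013
= 19.2991

19.2991


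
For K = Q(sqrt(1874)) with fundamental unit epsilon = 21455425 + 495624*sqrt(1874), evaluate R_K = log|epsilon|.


epsilon = 21455425 + 495624*sqrt(1874)
= 4.2911e+07
R = ln(4.2911e+07)
= 17.5746

17.5746


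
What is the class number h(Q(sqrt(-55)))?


K = Q(sqrt(-55)). d mod 4 = 1, so D = disc(K) = d = -55
h(K) equals the number of primitive reduced positive-definite forms (a, b, c) = a*x^2 + b*x*y + c*y^2 with b^2 - 4ac = D,
where reduced means |b| <= a <= c, with b >= 0 whenever |b| = a or a = c, and primitive means gcd(a, b, c) = 1.
Reduced forces 3a^2 <= |D| = 55, so 1 <= a <= 4; b must have the parity of D, and c = (b^2 - D)/(4a) must be an integer >= a.
Enumerate a = 1..4, b in [-a, a]:
  a=1: (1, 1, 14)  [1]
  a=2: (2, -1, 7), (2, 1, 7)  [2]
  a=3: none
  a=4: (4, 3, 4)  [1]
Total reduced forms: 1 + 2 + 1 = 4
h = 4

4


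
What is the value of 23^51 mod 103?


p = 103 is prime and the exponent is (p-1)/2 = 51, so by Euler's criterion 23^51 = (23/103) = +1 or -1 mod 103.
Compute by square-and-multiply:
  51 = 32 + 16 + 2 + 1 (binary 110011)
  Repeated squaring mod 103: 23^1 = 23, 23^2 = 14, 23^4 = 93, 23^8 = 100, 23^16 = 9, 23^32 = 81
  23^51 = 23^32 * 23^16 * 23^2 * 23^1 = 81 * 9 * 14 * 23 mod 103
    81 * 9 = 729 = 8 mod 103
    8 * 14 = 112 = 9 mod 103
    9 * 23 = 207 = 1 mod 103
  23^51 = 1 mod 103
Result 1: 23 is a quadratic residue mod 103.
23^51 mod 103 = 1

1


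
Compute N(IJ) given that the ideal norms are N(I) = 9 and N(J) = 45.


N(IJ) = N(I) * N(J)
= 9 * 45
= 405

405


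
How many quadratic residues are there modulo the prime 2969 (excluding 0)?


For prime p, the number of non-zero quadratic residues is (p-1)/2.
= (2969-1)/2
= 1484

1484


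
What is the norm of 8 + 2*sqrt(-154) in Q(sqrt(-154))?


N(a + b*sqrt(d)) = a^2 - d*b^2
= (8)^2 - (-154)*(2)^2
= 64 + 616
= 680

680


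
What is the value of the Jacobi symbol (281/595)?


Compute (281/595) via quadratic reciprocity:
  reciprocity: (281/595) -> +(595/281)
  reduce: (33/281)
  reciprocity: (33/281) -> +(281/33)
  reduce: (17/33)
  reciprocity: (17/33) -> +(33/17)
  reduce: (16/17)
  pull out 2: (2/17) = +1  (since 17 mod 8 = 1)
  pull out 2: (2/17) = +1  (since 17 mod 8 = 1)
  pull out 2: (2/17) = +1  (since 17 mod 8 = 1)
  pull out 2: (2/17) = +1  (since 17 mod 8 = 1)
  (1/17) = 1
Product of signs = 1

1


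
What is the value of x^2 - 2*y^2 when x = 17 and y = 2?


x^2 - d*y^2
= 17^2 - 2*2^2
= 289 - 8
= 281

281


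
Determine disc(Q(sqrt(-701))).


For K = Q(sqrt(d)) with d squarefree: disc(K) = d if d = 1 mod 4, and disc(K) = 4d if d = 2 or 3 mod 4.
Here d = -701, and d mod 4 = 3.
d = 3 mod 4, not 1 (O_K = Z[sqrt(d)]), so disc(K) = 4d = 4 * (-701) = -2804

-2804


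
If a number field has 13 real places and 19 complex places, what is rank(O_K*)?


By Dirichlet's unit theorem:
rank = r1 + r2 - 1
= 13 + 19 - 1
= 31

31


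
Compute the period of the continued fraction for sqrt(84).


Run the CF algorithm for sqrt(84).
a_0 = floor(sqrt(84)) = 9; set m_0=0, q_0=1.
Recurrence: m' = q*a - m,  q' = (d - m'^2)/q,  a' = floor((a_0 + m')/q').
  step 1: m=9, q=3, a=6
  step 2: m=9, q=1, a=18
a_2 = 2*a_0 = 18, so the period closes here.
sqrt(84) = [9; 6, 18]
Period length = 2

2


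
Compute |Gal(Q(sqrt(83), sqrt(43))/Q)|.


The 2 square roots of distinct primes are multiplicatively independent over Q,
so [K:Q] = 2^2 and Gal(K/Q) is isomorphic to (Z/2Z)^2.
|Gal| = 2^2 = 4

4


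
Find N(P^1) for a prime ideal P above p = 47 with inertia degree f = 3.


N(P^a) = p^(a*f)
= 47^(1*3)
= 47^3
= 103823

103823


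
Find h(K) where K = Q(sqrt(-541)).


K = Q(sqrt(-541)). d mod 4 = 3, so D = disc(K) = 4d = -2164
h(K) equals the number of primitive reduced positive-definite forms (a, b, c) = a*x^2 + b*x*y + c*y^2 with b^2 - 4ac = D,
where reduced means |b| <= a <= c, with b >= 0 whenever |b| = a or a = c, and primitive means gcd(a, b, c) = 1.
Reduced forces 3a^2 <= |D| = 2164, so 1 <= a <= 26; b must have the parity of D, and c = (b^2 - D)/(4a) must be an integer >= a.
Enumerate a = 1..26, b in [-a, a]:
  a=1: (1, 0, 541)  [1]
  a=2: (2, 2, 271)  [1]
  a=3..4: none
  a=5: (5, -4, 109), (5, 4, 109)  [2]
  a=6..9: none
  a=10: (10, -6, 55), (10, 6, 55)  [2]
  a=11: (11, -6, 50), (11, 6, 50)  [2]
  a=12..21: none
  a=22: (22, -6, 25), (22, 6, 25)  [2]
  a=23..26: none
Total reduced forms: 1 + 1 + 2 + 2 + 2 + 2 = 10
h = 10

10


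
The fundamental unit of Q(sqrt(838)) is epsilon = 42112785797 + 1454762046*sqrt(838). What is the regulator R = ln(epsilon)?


epsilon = 42112785797 + 1454762046*sqrt(838)
= 8.4226e+10
R = ln(8.4226e+10)
= 25.1568

25.1568


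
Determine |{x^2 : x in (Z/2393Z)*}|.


For prime p, the number of non-zero quadratic residues is (p-1)/2.
= (2393-1)/2
= 1196

1196


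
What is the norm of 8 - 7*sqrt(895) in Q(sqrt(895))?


N(a + b*sqrt(d)) = a^2 - d*b^2
= (8)^2 - (895)*(-7)^2
= 64 - 43855
= -43791

-43791


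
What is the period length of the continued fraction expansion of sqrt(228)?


Run the CF algorithm for sqrt(228).
a_0 = floor(sqrt(228)) = 15; set m_0=0, q_0=1.
Recurrence: m' = q*a - m,  q' = (d - m'^2)/q,  a' = floor((a_0 + m')/q').
  step 1: m=15, q=3, a=10
  step 2: m=15, q=1, a=30
a_2 = 2*a_0 = 30, so the period closes here.
sqrt(228) = [15; 10, 30]
Period length = 2

2


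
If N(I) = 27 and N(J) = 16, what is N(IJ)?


N(IJ) = N(I) * N(J)
= 27 * 16
= 432

432


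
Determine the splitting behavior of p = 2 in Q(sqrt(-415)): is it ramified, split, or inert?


K = Q(sqrt(-415)). Since d mod 4 = 1, disc(K) = -415.
Check p | disc: -415 mod 2 = 1.
p=2 does not divide disc (d is 1 mod 4). 2 splits iff d = 1 mod 8.
d mod 8 = 1, so (d/2) = 1.
(d/p) = 1, so p splits: (p) = P*P' with e=1, f=1, g=2.
Therefore p is split.

split


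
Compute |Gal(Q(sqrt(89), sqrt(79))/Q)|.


The 2 square roots of distinct primes are multiplicatively independent over Q,
so [K:Q] = 2^2 and Gal(K/Q) is isomorphic to (Z/2Z)^2.
|Gal| = 2^2 = 4

4


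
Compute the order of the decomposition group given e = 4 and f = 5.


|D_P| = e * f
= 4 * 5
= 20

20


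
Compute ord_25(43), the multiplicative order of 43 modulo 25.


We want ord_25(43), the smallest k >= 1 with 43^k = 1 mod 25.
n = 25 = 5^2, phi(25) = 20; the order divides phi(n).
Divisors of 20: 1, 2, 4, 5, 10, 20
Repeated squaring mod 25: 43^1 = 18, 43^2 = 24, 43^4 = 1, 43^8 = 1, 43^16 = 1
Test divisors in increasing order:
  k=1: 43^1 = 18 mod 25
  k=2: 43^2 = 24 mod 25
  k=4: 43^4 = 1 mod 25  <- first divisor giving 1
Order = 4

4


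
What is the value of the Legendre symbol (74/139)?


p = 139 is prime, so compute (74/139) with the reciprocity algorithm (Jacobi-symbol steps: pull out 2s via (2/n), flip via reciprocity, reduce):
  pull out 2: (2/139) = -1  (since 139 mod 8 = 3)
  reciprocity: (37/139) -> +(139/37)
  reduce: (28/37)
  pull out 2: (2/37) = -1  (since 37 mod 8 = 5)
  pull out 2: (2/37) = -1  (since 37 mod 8 = 5)
  reciprocity: (7/37) -> +(37/7)
  reduce: (2/7)
  pull out 2: (2/7) = +1  (since 7 mod 8 = 7)
  (1/7) = 1
Product of signs = -1
(74/139) = -1

-1


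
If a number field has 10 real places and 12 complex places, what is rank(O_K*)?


By Dirichlet's unit theorem:
rank = r1 + r2 - 1
= 10 + 12 - 1
= 21

21


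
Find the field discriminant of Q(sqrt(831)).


For K = Q(sqrt(d)) with d squarefree: disc(K) = d if d = 1 mod 4, and disc(K) = 4d if d = 2 or 3 mod 4.
Here d = 831, and d mod 4 = 3.
d = 3 mod 4, not 1 (O_K = Z[sqrt(d)]), so disc(K) = 4d = 4 * (831) = 3324

3324


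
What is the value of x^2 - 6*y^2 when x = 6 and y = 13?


x^2 - d*y^2
= 6^2 - 6*13^2
= 36 - 1014
= -978

-978


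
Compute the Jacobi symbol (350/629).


Compute (350/629) via quadratic reciprocity:
  pull out 2: (2/629) = -1  (since 629 mod 8 = 5)
  reciprocity: (175/629) -> +(629/175)
  reduce: (104/175)
  pull out 2: (2/175) = +1  (since 175 mod 8 = 7)
  pull out 2: (2/175) = +1  (since 175 mod 8 = 7)
  pull out 2: (2/175) = +1  (since 175 mod 8 = 7)
  reciprocity: (13/175) -> +(175/13)
  reduce: (6/13)
  pull out 2: (2/13) = -1  (since 13 mod 8 = 5)
  reciprocity: (3/13) -> +(13/3)
  reduce: (1/3)
  (1/3) = 1
Product of signs = 1

1


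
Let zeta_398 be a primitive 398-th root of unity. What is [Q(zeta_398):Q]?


The degree equals Euler's totient phi(398).
398 = 2 * 199
phi(398) = 198

198


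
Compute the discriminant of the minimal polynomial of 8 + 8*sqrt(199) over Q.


The element 8 + 8*sqrt(199) has minimal polynomial:
x^2 - 16*x - 12672
Discriminant = (-16)^2 - 4*(-12672)
= 256 + 50688
= 50944

50944


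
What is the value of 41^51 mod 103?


p = 103 is prime and the exponent is (p-1)/2 = 51, so by Euler's criterion 41^51 = (41/103) = +1 or -1 mod 103.
Compute by square-and-multiply:
  51 = 32 + 16 + 2 + 1 (binary 110011)
  Repeated squaring mod 103: 41^1 = 41, 41^2 = 33, 41^4 = 59, 41^8 = 82, 41^16 = 29, 41^32 = 17
  41^51 = 41^32 * 41^16 * 41^2 * 41^1 = 17 * 29 * 33 * 41 mod 103
    17 * 29 = 493 = 81 mod 103
    81 * 33 = 2673 = 98 mod 103
    98 * 41 = 4018 = 1 mod 103
  41^51 = 1 mod 103
Result 1: 41 is a quadratic residue mod 103.
41^51 mod 103 = 1

1


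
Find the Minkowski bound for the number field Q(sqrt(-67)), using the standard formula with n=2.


d = -67, d mod 4 = 1, so disc(K) = d = -67; |disc(K)| = 67
Imaginary quadratic field, so n = 2, s = r2 = 1, r1 = 0
M = (n!/n^n) * (4/pi)^s * sqrt(|disc(K)|) = (2!/2^2) * (4/pi)^1 * sqrt(67)
= 0.5 * 1.273240 * 8.185353
= 5.2110

5.2110


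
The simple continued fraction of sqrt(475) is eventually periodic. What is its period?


Run the CF algorithm for sqrt(475).
a_0 = floor(sqrt(475)) = 21; set m_0=0, q_0=1.
Recurrence: m' = q*a - m,  q' = (d - m'^2)/q,  a' = floor((a_0 + m')/q').
  step 1: m=21, q=34, a=1
  step 2: m=13, q=9, a=3
  step 3: m=14, q=31, a=1
  step 4: m=17, q=6, a=6
  step 5: m=19, q=19, a=2
  step 6: m=19, q=6, a=6
  step 7: m=17, q=31, a=1
  step 8: m=14, q=9, a=3
  step 9: m=13, q=34, a=1
  step 10: m=21, q=1, a=42
a_10 = 2*a_0 = 42, so the period closes here.
sqrt(475) = [21; 1, 3, 1, 6, 2, 6, 1, 3, 1, 42]
Period length = 10

10


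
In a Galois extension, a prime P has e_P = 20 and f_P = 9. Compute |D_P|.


|D_P| = e * f
= 20 * 9
= 180

180


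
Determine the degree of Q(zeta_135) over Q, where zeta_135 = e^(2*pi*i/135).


The degree equals Euler's totient phi(135).
135 = 3^3 * 5
phi(135) = 72

72


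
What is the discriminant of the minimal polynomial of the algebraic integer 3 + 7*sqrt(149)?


The element 3 + 7*sqrt(149) has minimal polynomial:
x^2 - 6*x - 7292
Discriminant = (-6)^2 - 4*(-7292)
= 36 + 29168
= 29204

29204


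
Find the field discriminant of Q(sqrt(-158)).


For K = Q(sqrt(d)) with d squarefree: disc(K) = d if d = 1 mod 4, and disc(K) = 4d if d = 2 or 3 mod 4.
Here d = -158, and d mod 4 = 2.
d = 2 mod 4, not 1 (O_K = Z[sqrt(d)]), so disc(K) = 4d = 4 * (-158) = -632

-632


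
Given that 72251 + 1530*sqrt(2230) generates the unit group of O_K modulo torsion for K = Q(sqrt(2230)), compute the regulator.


epsilon = 72251 + 1530*sqrt(2230)
= 144502.0000
R = ln(144502.0000)
= 11.8810

11.8810


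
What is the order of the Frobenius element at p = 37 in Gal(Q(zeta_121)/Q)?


The Frobenius at p in Gal(Q(zeta_n)/Q) = (Z/nZ)* is the class of p, so its order is ord_121(37), the smallest k >= 1 with 37^k = 1 mod 121.
n = 121 = 11^2, phi(121) = 110; the order divides phi(n).
Divisors of 110: 1, 2, 5, 10, 11, 22, 55, 110
Repeated squaring mod 121: 37^1 = 37, 37^2 = 38, 37^4 = 113, 37^8 = 64, 37^16 = 103, 37^32 = 82, 37^64 = 69
Test divisors in increasing order:
  k=1: 37^1 = 37 mod 121
  k=2: 37^2 = 38 mod 121
  k=5: 37^5 = 113 * 37 = 67 mod 121
  k=10: 37^10 = 64 * 38 = 12 mod 121
  k=11: 37^11 = 64 * 38 * 37 = 81 mod 121
  k=22: 37^22 = 103 * 113 * 38 = 27 mod 121
  k=55: 37^55 = 82 * 103 * 113 * 38 * 37 = 1 mod 121  <- first divisor giving 1
Order = 55

55


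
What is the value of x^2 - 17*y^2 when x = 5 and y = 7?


x^2 - d*y^2
= 5^2 - 17*7^2
= 25 - 833
= -808

-808


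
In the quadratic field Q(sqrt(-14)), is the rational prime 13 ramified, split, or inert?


K = Q(sqrt(-14)). Since d mod 4 = 2, disc(K) = -56.
Check p | disc: -56 mod 13 = 9.
p does not divide disc. Compute Legendre symbol (d/p):
12^((13-1)/2) mod 13 = 1
(d/p) = 1, so p splits: (p) = P*P' with e=1, f=1, g=2.
Therefore p is split.

split


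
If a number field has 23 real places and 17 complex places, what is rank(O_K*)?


By Dirichlet's unit theorem:
rank = r1 + r2 - 1
= 23 + 17 - 1
= 39

39


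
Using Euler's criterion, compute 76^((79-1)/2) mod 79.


p = 79 is prime and the exponent is (p-1)/2 = 39, so by Euler's criterion 76^39 = (76/79) = +1 or -1 mod 79.
Compute by square-and-multiply:
  39 = 32 + 4 + 2 + 1 (binary 100111)
  Repeated squaring mod 79: 76^1 = 76, 76^2 = 9, 76^4 = 2, 76^8 = 4, 76^16 = 16, 76^32 = 19
  76^39 = 76^32 * 76^4 * 76^2 * 76^1 = 19 * 2 * 9 * 76 mod 79
    19 * 2 = 38 = 38 mod 79
    38 * 9 = 342 = 26 mod 79
    26 * 76 = 1976 = 1 mod 79
  76^39 = 1 mod 79
Result 1: 76 is a quadratic residue mod 79.
76^39 mod 79 = 1

1


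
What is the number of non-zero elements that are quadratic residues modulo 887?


For prime p, the number of non-zero quadratic residues is (p-1)/2.
= (887-1)/2
= 443

443


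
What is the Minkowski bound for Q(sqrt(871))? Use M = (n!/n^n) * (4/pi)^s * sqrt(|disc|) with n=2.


d = 871, d mod 4 = 3, so disc(K) = 4d = 3484; |disc(K)| = 3484
Real quadratic field, so n = 2, s = r2 = 0, r1 = 2
M = (n!/n^n) * (4/pi)^s * sqrt(|disc(K)|) = (2!/2^2) * (4/pi)^0 * sqrt(3484)
= 0.5 * 1.000000 * 59.025418
= 29.5127

29.5127


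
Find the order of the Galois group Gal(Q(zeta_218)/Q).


|Gal(Q(zeta_218)/Q)| = phi(218)
= 108

108


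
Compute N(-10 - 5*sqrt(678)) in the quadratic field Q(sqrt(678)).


N(a + b*sqrt(d)) = a^2 - d*b^2
= (-10)^2 - (678)*(-5)^2
= 100 - 16950
= -16850

-16850


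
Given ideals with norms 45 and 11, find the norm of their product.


N(IJ) = N(I) * N(J)
= 45 * 11
= 495

495


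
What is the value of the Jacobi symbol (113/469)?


Compute (113/469) via quadratic reciprocity:
  reciprocity: (113/469) -> +(469/113)
  reduce: (17/113)
  reciprocity: (17/113) -> +(113/17)
  reduce: (11/17)
  reciprocity: (11/17) -> +(17/11)
  reduce: (6/11)
  pull out 2: (2/11) = -1  (since 11 mod 8 = 3)
  reciprocity: (3/11) -> -(11/3)
  reduce: (2/3)
  pull out 2: (2/3) = -1  (since 3 mod 8 = 3)
  (1/3) = 1
Product of signs = -1

-1


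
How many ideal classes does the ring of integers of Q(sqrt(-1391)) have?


K = Q(sqrt(-1391)). d mod 4 = 1, so D = disc(K) = d = -1391
h(K) equals the number of primitive reduced positive-definite forms (a, b, c) = a*x^2 + b*x*y + c*y^2 with b^2 - 4ac = D,
where reduced means |b| <= a <= c, with b >= 0 whenever |b| = a or a = c, and primitive means gcd(a, b, c) = 1.
Reduced forces 3a^2 <= |D| = 1391, so 1 <= a <= 21; b must have the parity of D, and c = (b^2 - D)/(4a) must be an integer >= a.
Enumerate a = 1..21, b in [-a, a]:
  a=1: (1, 1, 348)  [1]
  a=2: (2, -1, 174), (2, 1, 174)  [2]
  a=3: (3, -1, 116), (3, 1, 116)  [2]
  a=4: (4, -1, 87), (4, 1, 87)  [2]
  a=5: (5, -3, 70), (5, 3, 70)  [2]
  a=6: (6, -5, 59), (6, -1, 58), (6, 1, 58), (6, 5, 59)  [4]
  a=7: (7, -3, 50), (7, 3, 50)  [2]
  a=8: (8, -7, 45), (8, 7, 45)  [2]
  a=9: (9, -7, 40), (9, 7, 40)  [2]
  a=10: (10, -7, 36), (10, -3, 35), (10, 3, 35), (10, 7, 36)  [4]
  a=11: none
  a=12: (12, -7, 30), (12, -1, 29), (12, 1, 29), (12, 7, 30)  [4]
  a=13: (13, 13, 30)  [1]
  a=14: (14, -11, 27), (14, -3, 25), (14, 3, 25), (14, 11, 27)  [4]
  a=15: (15, -13, 26), (15, -7, 24), (15, 7, 24), (15, 13, 26)  [4]
  a=16: (16, -9, 23), (16, 9, 23)  [2]
  a=17: none
  a=18: (18, -11, 21), (18, -7, 20), (18, 7, 20), (18, 11, 21)  [4]
  a=19: none
  a=20: (20, -17, 21), (20, 17, 21)  [2]
  a=21: none
Total reduced forms: 1 + 2 + 2 + 2 + 2 + 4 + 2 + 2 + 2 + 4 + 4 + 1 + 4 + 4 + 2 + 4 + 2 = 44
h = 44

44


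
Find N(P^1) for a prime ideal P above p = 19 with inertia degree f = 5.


N(P^a) = p^(a*f)
= 19^(1*5)
= 19^5
= 2476099

2476099


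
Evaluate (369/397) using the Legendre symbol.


p = 397 is prime, so compute (369/397) with the reciprocity algorithm (Jacobi-symbol steps: pull out 2s via (2/n), flip via reciprocity, reduce):
  reciprocity: (369/397) -> +(397/369)
  reduce: (28/369)
  pull out 2: (2/369) = +1  (since 369 mod 8 = 1)
  pull out 2: (2/369) = +1  (since 369 mod 8 = 1)
  reciprocity: (7/369) -> +(369/7)
  reduce: (5/7)
  reciprocity: (5/7) -> +(7/5)
  reduce: (2/5)
  pull out 2: (2/5) = -1  (since 5 mod 8 = 5)
  (1/5) = 1
Product of signs = -1
(369/397) = -1

-1


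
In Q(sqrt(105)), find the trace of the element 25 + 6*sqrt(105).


Tr(a + b*sqrt(d)) = (a + b*sqrt(d)) + (a - b*sqrt(d)) = 2a
= 2 * (25)
= 50

50


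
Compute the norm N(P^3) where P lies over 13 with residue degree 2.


N(P^a) = p^(a*f)
= 13^(3*2)
= 13^6
= 4826809

4826809


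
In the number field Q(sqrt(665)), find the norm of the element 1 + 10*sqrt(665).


N(a + b*sqrt(d)) = a^2 - d*b^2
= (1)^2 - (665)*(10)^2
= 1 - 66500
= -66499

-66499


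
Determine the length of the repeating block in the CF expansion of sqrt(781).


Run the CF algorithm for sqrt(781).
a_0 = floor(sqrt(781)) = 27; set m_0=0, q_0=1.
Recurrence: m' = q*a - m,  q' = (d - m'^2)/q,  a' = floor((a_0 + m')/q').
  step 1: m=27, q=52, a=1
  step 2: m=25, q=3, a=17
  step 3: m=26, q=35, a=1
  step 4: m=9, q=20, a=1
  step 5: m=11, q=33, a=1
  step 6: m=22, q=9, a=5
  step 7: m=23, q=28, a=1
  step 8: m=5, q=27, a=1
  step 9: m=22, q=11, a=4
  step 10: m=22, q=27, a=1
  step 11: m=5, q=28, a=1
  step 12: m=23, q=9, a=5
  step 13: m=22, q=33, a=1
  step 14: m=11, q=20, a=1
  step 15: m=9, q=35, a=1
  step 16: m=26, q=3, a=17
  step 17: m=25, q=52, a=1
  step 18: m=27, q=1, a=54
a_18 = 2*a_0 = 54, so the period closes here.
sqrt(781) = [27; 1, 17, 1, 1, 1, 5, 1, 1, 4, 1, 1, 5, 1, 1, 1, 17, 1, 54]
Period length = 18

18


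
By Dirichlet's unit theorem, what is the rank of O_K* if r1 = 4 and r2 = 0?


By Dirichlet's unit theorem:
rank = r1 + r2 - 1
= 4 + 0 - 1
= 3

3


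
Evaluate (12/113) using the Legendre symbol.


p = 113 is prime, so compute (12/113) with the reciprocity algorithm (Jacobi-symbol steps: pull out 2s via (2/n), flip via reciprocity, reduce):
  pull out 2: (2/113) = +1  (since 113 mod 8 = 1)
  pull out 2: (2/113) = +1  (since 113 mod 8 = 1)
  reciprocity: (3/113) -> +(113/3)
  reduce: (2/3)
  pull out 2: (2/3) = -1  (since 3 mod 8 = 3)
  (1/3) = 1
Product of signs = -1
(12/113) = -1

-1


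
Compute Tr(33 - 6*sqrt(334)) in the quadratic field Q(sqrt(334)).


Tr(a + b*sqrt(d)) = (a + b*sqrt(d)) + (a - b*sqrt(d)) = 2a
= 2 * (33)
= 66

66


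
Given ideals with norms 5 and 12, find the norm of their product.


N(IJ) = N(I) * N(J)
= 5 * 12
= 60

60


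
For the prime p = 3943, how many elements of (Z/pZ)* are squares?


For prime p, the number of non-zero quadratic residues is (p-1)/2.
= (3943-1)/2
= 1971

1971


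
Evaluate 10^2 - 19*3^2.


x^2 - d*y^2
= 10^2 - 19*3^2
= 100 - 171
= -71

-71


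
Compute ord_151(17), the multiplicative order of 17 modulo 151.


We want ord_151(17), the smallest k >= 1 with 17^k = 1 mod 151.
n = 151 = 151, phi(151) = 150; the order divides phi(n).
Divisors of 150: 1, 2, 3, 5, 6, 10, 15, 25, 30, 50, 75, 150
Repeated squaring mod 151: 17^1 = 17, 17^2 = 138, 17^4 = 18, 17^8 = 22, 17^16 = 31, 17^32 = 55, 17^64 = 5, 17^128 = 25
Test divisors in increasing order:
  k=1: 17^1 = 17 mod 151
  k=2: 17^2 = 138 mod 151
  k=3: 17^3 = 138 * 17 = 81 mod 151
  k=5: 17^5 = 18 * 17 = 4 mod 151
  k=6: 17^6 = 18 * 138 = 68 mod 151
  k=10: 17^10 = 22 * 138 = 16 mod 151
  k=15: 17^15 = 22 * 18 * 138 * 17 = 64 mod 151
  k=25: 17^25 = 31 * 22 * 17 = 118 mod 151
  k=30: 17^30 = 31 * 22 * 18 * 138 = 19 mod 151
  k=50: 17^50 = 55 * 31 * 138 = 32 mod 151
  k=75: 17^75 = 5 * 22 * 138 * 17 = 1 mod 151  <- first divisor giving 1
Order = 75

75


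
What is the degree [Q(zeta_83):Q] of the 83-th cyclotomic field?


The degree equals Euler's totient phi(83).
83 = 83
phi(83) = 82

82


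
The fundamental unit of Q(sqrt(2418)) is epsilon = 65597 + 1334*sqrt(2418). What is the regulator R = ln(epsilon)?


epsilon = 65597 + 1334*sqrt(2418)
= 131194.0000
R = ln(131194.0000)
= 11.7844

11.7844


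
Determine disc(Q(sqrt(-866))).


For K = Q(sqrt(d)) with d squarefree: disc(K) = d if d = 1 mod 4, and disc(K) = 4d if d = 2 or 3 mod 4.
Here d = -866, and d mod 4 = 2.
d = 2 mod 4, not 1 (O_K = Z[sqrt(d)]), so disc(K) = 4d = 4 * (-866) = -3464

-3464


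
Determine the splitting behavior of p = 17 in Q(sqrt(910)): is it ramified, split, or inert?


K = Q(sqrt(910)). Since d mod 4 = 2, disc(K) = 3640.
Check p | disc: 3640 mod 17 = 2.
p does not divide disc. Compute Legendre symbol (d/p):
9^((17-1)/2) mod 17 = 1
(d/p) = 1, so p splits: (p) = P*P' with e=1, f=1, g=2.
Therefore p is split.

split


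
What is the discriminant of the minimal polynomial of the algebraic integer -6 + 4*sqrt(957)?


The element -6 + 4*sqrt(957) has minimal polynomial:
x^2 + 12*x - 15276
Discriminant = (12)^2 - 4*(-15276)
= 144 + 61104
= 61248

61248


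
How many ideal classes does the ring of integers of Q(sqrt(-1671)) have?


K = Q(sqrt(-1671)). d mod 4 = 1, so D = disc(K) = d = -1671
h(K) equals the number of primitive reduced positive-definite forms (a, b, c) = a*x^2 + b*x*y + c*y^2 with b^2 - 4ac = D,
where reduced means |b| <= a <= c, with b >= 0 whenever |b| = a or a = c, and primitive means gcd(a, b, c) = 1.
Reduced forces 3a^2 <= |D| = 1671, so 1 <= a <= 23; b must have the parity of D, and c = (b^2 - D)/(4a) must be an integer >= a.
Enumerate a = 1..23, b in [-a, a]:
  a=1: (1, 1, 418)  [1]
  a=2: (2, -1, 209), (2, 1, 209)  [2]
  a=3: (3, 3, 140)  [1]
  a=4: (4, -3, 105), (4, 3, 105)  [2]
  a=5: (5, -3, 84), (5, 3, 84)  [2]
  a=6: (6, -3, 70), (6, 3, 70)  [2]
  a=7: (7, -3, 60), (7, 3, 60)  [2]
  a=8: (8, -5, 53), (8, 5, 53)  [2]
  a=9: none
  a=10: (10, -7, 43), (10, -3, 42), (10, 3, 42), (10, 7, 43)  [4]
  a=11: (11, -1, 38), (11, 1, 38)  [2]
  a=12: (12, -3, 35), (12, 3, 35)  [2]
  a=13: none
  a=14: (14, -11, 32), (14, -3, 30), (14, 3, 30), (14, 11, 32)  [4]
  a=15: (15, -3, 28), (15, 3, 28)  [2]
  a=16: (16, -11, 28), (16, 11, 28)  [2]
  a=17..18: none
  a=19: (19, -1, 22), (19, 1, 22)  [2]
  a=20: (20, -13, 23), (20, -3, 21), (20, 3, 21), (20, 13, 23)  [4]
  a=21: none
  a=22: (22, -21, 24), (22, 21, 24)  [2]
  a=23: none
Total reduced forms: 1 + 2 + 1 + 2 + 2 + 2 + 2 + 2 + 4 + 2 + 2 + 4 + 2 + 2 + 2 + 4 + 2 = 38
h = 38

38


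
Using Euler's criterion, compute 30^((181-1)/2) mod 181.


p = 181 is prime and the exponent is (p-1)/2 = 90, so by Euler's criterion 30^90 = (30/181) = +1 or -1 mod 181.
Compute by square-and-multiply:
  90 = 64 + 16 + 8 + 2 (binary 1011010)
  Repeated squaring mod 181: 30^1 = 30, 30^2 = 176, 30^4 = 25, 30^8 = 82, 30^16 = 27, 30^32 = 5, 30^64 = 25
  30^90 = 30^64 * 30^16 * 30^8 * 30^2 = 25 * 27 * 82 * 176 mod 181
    25 * 27 = 675 = 132 mod 181
    132 * 82 = 10824 = 145 mod 181
    145 * 176 = 25520 = 180 mod 181
  30^90 = 180 mod 181
Result 180 = p - 1 = -1 mod 181: 30 is a quadratic non-residue mod 181. As a residue in [0, p-1] the value is 180.
30^90 mod 181 = 180

180


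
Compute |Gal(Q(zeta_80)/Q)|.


|Gal(Q(zeta_80)/Q)| = phi(80)
= 32

32


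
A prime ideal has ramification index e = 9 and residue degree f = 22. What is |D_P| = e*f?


|D_P| = e * f
= 9 * 22
= 198

198


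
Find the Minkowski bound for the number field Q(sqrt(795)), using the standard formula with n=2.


d = 795, d mod 4 = 3, so disc(K) = 4d = 3180; |disc(K)| = 3180
Real quadratic field, so n = 2, s = r2 = 0, r1 = 2
M = (n!/n^n) * (4/pi)^s * sqrt(|disc(K)|) = (2!/2^2) * (4/pi)^0 * sqrt(3180)
= 0.5 * 1.000000 * 56.391489
= 28.1957

28.1957


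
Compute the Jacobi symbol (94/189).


Compute (94/189) via quadratic reciprocity:
  pull out 2: (2/189) = -1  (since 189 mod 8 = 5)
  reciprocity: (47/189) -> +(189/47)
  reduce: (1/47)
  (1/47) = 1
Product of signs = -1

-1


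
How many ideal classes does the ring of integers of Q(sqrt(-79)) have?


K = Q(sqrt(-79)). d mod 4 = 1, so D = disc(K) = d = -79
h(K) equals the number of primitive reduced positive-definite forms (a, b, c) = a*x^2 + b*x*y + c*y^2 with b^2 - 4ac = D,
where reduced means |b| <= a <= c, with b >= 0 whenever |b| = a or a = c, and primitive means gcd(a, b, c) = 1.
Reduced forces 3a^2 <= |D| = 79, so 1 <= a <= 5; b must have the parity of D, and c = (b^2 - D)/(4a) must be an integer >= a.
Enumerate a = 1..5, b in [-a, a]:
  a=1: (1, 1, 20)  [1]
  a=2: (2, -1, 10), (2, 1, 10)  [2]
  a=3: none
  a=4: (4, -1, 5), (4, 1, 5)  [2]
  a=5: none
Total reduced forms: 1 + 2 + 2 = 5
h = 5

5


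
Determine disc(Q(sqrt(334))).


For K = Q(sqrt(d)) with d squarefree: disc(K) = d if d = 1 mod 4, and disc(K) = 4d if d = 2 or 3 mod 4.
Here d = 334, and d mod 4 = 2.
d = 2 mod 4, not 1 (O_K = Z[sqrt(d)]), so disc(K) = 4d = 4 * (334) = 1336

1336


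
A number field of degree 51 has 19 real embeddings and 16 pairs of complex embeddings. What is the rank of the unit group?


By Dirichlet's unit theorem:
rank = r1 + r2 - 1
= 19 + 16 - 1
= 34

34


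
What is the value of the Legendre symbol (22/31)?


p = 31 is prime, so compute (22/31) with the reciprocity algorithm (Jacobi-symbol steps: pull out 2s via (2/n), flip via reciprocity, reduce):
  pull out 2: (2/31) = +1  (since 31 mod 8 = 7)
  reciprocity: (11/31) -> -(31/11)
  reduce: (9/11)
  reciprocity: (9/11) -> +(11/9)
  reduce: (2/9)
  pull out 2: (2/9) = +1  (since 9 mod 8 = 1)
  (1/9) = 1
Product of signs = -1
(22/31) = -1

-1


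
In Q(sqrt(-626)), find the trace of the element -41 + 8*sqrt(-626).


Tr(a + b*sqrt(d)) = (a + b*sqrt(d)) + (a - b*sqrt(d)) = 2a
= 2 * (-41)
= -82

-82


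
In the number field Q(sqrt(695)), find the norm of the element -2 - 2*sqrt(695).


N(a + b*sqrt(d)) = a^2 - d*b^2
= (-2)^2 - (695)*(-2)^2
= 4 - 2780
= -2776

-2776


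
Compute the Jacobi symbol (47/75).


Compute (47/75) via quadratic reciprocity:
  reciprocity: (47/75) -> -(75/47)
  reduce: (28/47)
  pull out 2: (2/47) = +1  (since 47 mod 8 = 7)
  pull out 2: (2/47) = +1  (since 47 mod 8 = 7)
  reciprocity: (7/47) -> -(47/7)
  reduce: (5/7)
  reciprocity: (5/7) -> +(7/5)
  reduce: (2/5)
  pull out 2: (2/5) = -1  (since 5 mod 8 = 5)
  (1/5) = 1
Product of signs = -1

-1


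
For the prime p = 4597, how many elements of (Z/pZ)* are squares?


For prime p, the number of non-zero quadratic residues is (p-1)/2.
= (4597-1)/2
= 2298

2298


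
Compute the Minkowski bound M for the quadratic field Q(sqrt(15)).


d = 15, d mod 4 = 3, so disc(K) = 4d = 60; |disc(K)| = 60
Real quadratic field, so n = 2, s = r2 = 0, r1 = 2
M = (n!/n^n) * (4/pi)^s * sqrt(|disc(K)|) = (2!/2^2) * (4/pi)^0 * sqrt(60)
= 0.5 * 1.000000 * 7.745967
= 3.8730

3.8730


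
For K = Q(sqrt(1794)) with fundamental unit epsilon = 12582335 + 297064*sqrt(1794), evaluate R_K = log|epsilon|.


epsilon = 12582335 + 297064*sqrt(1794)
= 2.5165e+07
R = ln(2.5165e+07)
= 17.0410

17.0410


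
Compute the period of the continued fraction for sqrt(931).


Run the CF algorithm for sqrt(931).
a_0 = floor(sqrt(931)) = 30; set m_0=0, q_0=1.
Recurrence: m' = q*a - m,  q' = (d - m'^2)/q,  a' = floor((a_0 + m')/q').
  step 1: m=30, q=31, a=1
  step 2: m=1, q=30, a=1
  step 3: m=29, q=3, a=19
  step 4: m=28, q=49, a=1
  step 5: m=21, q=10, a=5
  step 6: m=29, q=9, a=6
  step 7: m=25, q=34, a=1
  step 8: m=9, q=25, a=1
  step 9: m=16, q=27, a=1
  step 10: m=11, q=30, a=1
  step 11: m=19, q=19, a=2
  step 12: m=19, q=30, a=1
  step 13: m=11, q=27, a=1
  step 14: m=16, q=25, a=1
  step 15: m=9, q=34, a=1
  step 16: m=25, q=9, a=6
  step 17: m=29, q=10, a=5
  step 18: m=21, q=49, a=1
  step 19: m=28, q=3, a=19
  step 20: m=29, q=30, a=1
  step 21: m=1, q=31, a=1
  step 22: m=30, q=1, a=60
a_22 = 2*a_0 = 60, so the period closes here.
sqrt(931) = [30; 1, 1, 19, 1, 5, 6, 1, 1, 1, 1, 2, 1, 1, 1, 1, 6, 5, 1, 19, 1, 1, 60]
Period length = 22

22


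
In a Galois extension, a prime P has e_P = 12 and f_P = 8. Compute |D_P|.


|D_P| = e * f
= 12 * 8
= 96

96


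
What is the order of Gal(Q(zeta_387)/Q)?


|Gal(Q(zeta_387)/Q)| = phi(387)
= 252

252


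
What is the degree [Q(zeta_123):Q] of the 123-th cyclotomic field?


The degree equals Euler's totient phi(123).
123 = 3 * 41
phi(123) = 80

80


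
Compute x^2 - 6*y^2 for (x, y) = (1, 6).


x^2 - d*y^2
= 1^2 - 6*6^2
= 1 - 216
= -215

-215


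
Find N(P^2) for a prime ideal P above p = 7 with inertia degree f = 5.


N(P^a) = p^(a*f)
= 7^(2*5)
= 7^10
= 282475249

282475249


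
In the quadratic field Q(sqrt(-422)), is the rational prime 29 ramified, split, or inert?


K = Q(sqrt(-422)). Since d mod 4 = 2, disc(K) = -1688.
Check p | disc: -1688 mod 29 = 23.
p does not divide disc. Compute Legendre symbol (d/p):
13^((29-1)/2) mod 29 = 1
(d/p) = 1, so p splits: (p) = P*P' with e=1, f=1, g=2.
Therefore p is split.

split


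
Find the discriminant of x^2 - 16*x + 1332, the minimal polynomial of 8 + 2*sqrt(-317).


The element 8 + 2*sqrt(-317) has minimal polynomial:
x^2 - 16*x + 1332
Discriminant = (-16)^2 - 4*(1332)
= 256 - 5328
= -5072

-5072


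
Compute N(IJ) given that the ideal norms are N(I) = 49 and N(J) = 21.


N(IJ) = N(I) * N(J)
= 49 * 21
= 1029

1029


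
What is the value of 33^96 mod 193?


p = 193 is prime and the exponent is (p-1)/2 = 96, so by Euler's criterion 33^96 = (33/193) = +1 or -1 mod 193.
Compute by square-and-multiply:
  96 = 64 + 32 (binary 1100000)
  Repeated squaring mod 193: 33^1 = 33, 33^2 = 124, 33^4 = 129, 33^8 = 43, 33^16 = 112, 33^32 = 192, 33^64 = 1
  33^96 = 33^64 * 33^32 = 1 * 192 mod 193
    1 * 192 = 192 = 192 mod 193
  33^96 = 192 mod 193
Result 192 = p - 1 = -1 mod 193: 33 is a quadratic non-residue mod 193. As a residue in [0, p-1] the value is 192.
33^96 mod 193 = 192

192


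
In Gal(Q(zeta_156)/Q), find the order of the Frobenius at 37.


The Frobenius at p in Gal(Q(zeta_n)/Q) = (Z/nZ)* is the class of p, so its order is ord_156(37), the smallest k >= 1 with 37^k = 1 mod 156.
n = 156 = 2^2 * 3 * 13, phi(156) = 48; the order divides phi(n).
Divisors of 48: 1, 2, 3, 4, 6, 8, 12, 16, 24, 48
Repeated squaring mod 156: 37^1 = 37, 37^2 = 121, 37^4 = 133, 37^8 = 61, 37^16 = 133, 37^32 = 61
Test divisors in increasing order:
  k=1: 37^1 = 37 mod 156
  k=2: 37^2 = 121 mod 156
  k=3: 37^3 = 121 * 37 = 109 mod 156
  k=4: 37^4 = 133 mod 156
  k=6: 37^6 = 133 * 121 = 25 mod 156
  k=8: 37^8 = 61 mod 156
  k=12: 37^12 = 61 * 133 = 1 mod 156  <- first divisor giving 1
Order = 12

12


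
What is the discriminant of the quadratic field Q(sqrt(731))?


For K = Q(sqrt(d)) with d squarefree: disc(K) = d if d = 1 mod 4, and disc(K) = 4d if d = 2 or 3 mod 4.
Here d = 731, and d mod 4 = 3.
d = 3 mod 4, not 1 (O_K = Z[sqrt(d)]), so disc(K) = 4d = 4 * (731) = 2924

2924


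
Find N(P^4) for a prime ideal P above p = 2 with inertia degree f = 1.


N(P^a) = p^(a*f)
= 2^(4*1)
= 2^4
= 16

16


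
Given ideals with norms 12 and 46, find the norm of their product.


N(IJ) = N(I) * N(J)
= 12 * 46
= 552

552


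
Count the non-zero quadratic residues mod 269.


For prime p, the number of non-zero quadratic residues is (p-1)/2.
= (269-1)/2
= 134

134


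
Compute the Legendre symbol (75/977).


p = 977 is prime, so compute (75/977) with the reciprocity algorithm (Jacobi-symbol steps: pull out 2s via (2/n), flip via reciprocity, reduce):
  reciprocity: (75/977) -> +(977/75)
  reduce: (2/75)
  pull out 2: (2/75) = -1  (since 75 mod 8 = 3)
  (1/75) = 1
Product of signs = -1
(75/977) = -1

-1


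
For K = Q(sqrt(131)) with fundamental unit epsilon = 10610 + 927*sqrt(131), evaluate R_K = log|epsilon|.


epsilon = 10610 + 927*sqrt(131)
= 21220.0000
R = ln(21220.0000)
= 9.9627

9.9627


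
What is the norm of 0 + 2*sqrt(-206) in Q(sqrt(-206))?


N(a + b*sqrt(d)) = a^2 - d*b^2
= (0)^2 - (-206)*(2)^2
= 0 + 824
= 824

824


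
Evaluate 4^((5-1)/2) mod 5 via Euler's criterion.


p = 5 is prime and the exponent is (p-1)/2 = 2, so by Euler's criterion 4^2 = (4/5) = +1 or -1 mod 5.
Compute by square-and-multiply:
  2 = 2 (binary 10)
  Repeated squaring mod 5: 4^1 = 4, 4^2 = 1
  4^2 = 1 mod 5
Result 1: 4 is a quadratic residue mod 5.
4^2 mod 5 = 1

1


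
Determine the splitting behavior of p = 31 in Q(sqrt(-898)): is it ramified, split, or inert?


K = Q(sqrt(-898)). Since d mod 4 = 2, disc(K) = -3592.
Check p | disc: -3592 mod 31 = 4.
p does not divide disc. Compute Legendre symbol (d/p):
1^((31-1)/2) mod 31 = 1
(d/p) = 1, so p splits: (p) = P*P' with e=1, f=1, g=2.
Therefore p is split.

split


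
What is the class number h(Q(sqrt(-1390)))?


K = Q(sqrt(-1390)). d mod 4 = 2, so D = disc(K) = 4d = -5560
h(K) equals the number of primitive reduced positive-definite forms (a, b, c) = a*x^2 + b*x*y + c*y^2 with b^2 - 4ac = D,
where reduced means |b| <= a <= c, with b >= 0 whenever |b| = a or a = c, and primitive means gcd(a, b, c) = 1.
Reduced forces 3a^2 <= |D| = 5560, so 1 <= a <= 43; b must have the parity of D, and c = (b^2 - D)/(4a) must be an integer >= a.
Enumerate a = 1..43, b in [-a, a]:
  a=1: (1, 0, 1390)  [1]
  a=2: (2, 0, 695)  [1]
  a=3..4: none
  a=5: (5, 0, 278)  [1]
  a=6..9: none
  a=10: (10, 0, 139)  [1]
  a=11..12: none
  a=13: (13, -2, 107), (13, 2, 107)  [2]
  a=14..16: none
  a=17: (17, -4, 82), (17, 4, 82)  [2]
  a=18: none
  a=19: (19, -8, 74), (19, 8, 74)  [2]
  a=20..22: none
  a=23: (23, -12, 62), (23, 12, 62)  [2]
  a=24..25: none
  a=26: (26, -24, 59), (26, 24, 59)  [2]
  a=27..30: none
  a=31: (31, -12, 46), (31, 12, 46)  [2]
  a=32..33: none
  a=34: (34, -4, 41), (34, 4, 41)  [2]
  a=35..36: none
  a=37: (37, -8, 38), (37, 8, 38)  [2]
  a=38..43: none
Total reduced forms: 1 + 1 + 1 + 1 + 2 + 2 + 2 + 2 + 2 + 2 + 2 + 2 = 20
h = 20

20


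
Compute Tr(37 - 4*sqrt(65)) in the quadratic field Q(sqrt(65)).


Tr(a + b*sqrt(d)) = (a + b*sqrt(d)) + (a - b*sqrt(d)) = 2a
= 2 * (37)
= 74

74


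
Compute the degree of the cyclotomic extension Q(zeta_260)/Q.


The degree equals Euler's totient phi(260).
260 = 2^2 * 5 * 13
phi(260) = 96

96


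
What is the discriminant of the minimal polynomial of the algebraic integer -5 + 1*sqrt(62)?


The element -5 + 1*sqrt(62) has minimal polynomial:
x^2 + 10*x - 37
Discriminant = (10)^2 - 4*(-37)
= 100 + 148
= 248

248


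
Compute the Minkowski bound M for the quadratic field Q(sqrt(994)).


d = 994, d mod 4 = 2, so disc(K) = 4d = 3976; |disc(K)| = 3976
Real quadratic field, so n = 2, s = r2 = 0, r1 = 2
M = (n!/n^n) * (4/pi)^s * sqrt(|disc(K)|) = (2!/2^2) * (4/pi)^0 * sqrt(3976)
= 0.5 * 1.000000 * 63.055531
= 31.5278

31.5278
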